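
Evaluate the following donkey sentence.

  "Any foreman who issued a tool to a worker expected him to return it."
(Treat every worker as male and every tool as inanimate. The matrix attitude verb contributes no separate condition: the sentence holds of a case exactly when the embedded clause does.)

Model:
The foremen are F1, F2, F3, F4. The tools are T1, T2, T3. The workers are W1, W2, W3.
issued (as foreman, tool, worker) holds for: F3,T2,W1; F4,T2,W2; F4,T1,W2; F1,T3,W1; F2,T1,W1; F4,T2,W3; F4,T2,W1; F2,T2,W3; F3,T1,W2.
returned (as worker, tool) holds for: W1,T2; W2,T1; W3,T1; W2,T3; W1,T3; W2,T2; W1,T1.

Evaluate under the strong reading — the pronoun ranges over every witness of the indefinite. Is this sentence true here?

False

"him" takes "a worker" as antecedent and "it" takes "a tool"; both are donkey pronouns co-varying with the restrictor.
Strong reading: for every (f,t,w) with issued(f,t,w), returned(w,t).
Restrictor triples: (F1,T3,W1)→returned(W1,T3) ✓  (F2,T1,W1)→returned(W1,T1) ✓  (F2,T2,W3)→returned(W3,T2) ✗  (F3,T1,W2)→returned(W2,T1) ✓  (F3,T2,W1)→returned(W1,T2) ✓  (F4,T1,W2)→returned(W2,T1) ✓  (F4,T2,W1)→returned(W1,T2) ✓  (F4,T2,W2)→returned(W2,T2) ✓  (F4,T2,W3)→returned(W3,T2) ✗
Counterexample: (F2,T2,W3) — returned(W3,T2) does not hold.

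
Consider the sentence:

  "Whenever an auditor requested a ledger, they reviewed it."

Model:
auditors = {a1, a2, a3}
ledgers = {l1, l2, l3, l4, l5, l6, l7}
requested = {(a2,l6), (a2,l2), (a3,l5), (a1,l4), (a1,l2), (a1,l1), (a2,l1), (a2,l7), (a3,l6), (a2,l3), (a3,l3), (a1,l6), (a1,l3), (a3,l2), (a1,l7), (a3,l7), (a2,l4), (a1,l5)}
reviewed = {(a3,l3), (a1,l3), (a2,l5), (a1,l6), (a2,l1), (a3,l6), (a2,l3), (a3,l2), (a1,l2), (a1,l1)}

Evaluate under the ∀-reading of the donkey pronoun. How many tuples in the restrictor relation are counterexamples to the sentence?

"it" takes "a ledger" as antecedent — a donkey pronoun bound across the clause boundary.
Strong reading: for every (a,l) with requested(a,l), reviewed(a,l).
Restrictor pairs: (a1,l1) ✓  (a1,l2) ✓  (a1,l3) ✓  (a1,l4) ✗  (a1,l5) ✗  (a1,l6) ✓  (a1,l7) ✗  (a2,l1) ✓  (a2,l2) ✗  (a2,l3) ✓  (a2,l4) ✗  (a2,l6) ✗  (a2,l7) ✗  (a3,l2) ✓  (a3,l3) ✓  (a3,l5) ✗  (a3,l6) ✓  (a3,l7) ✗
Counterexamples (restrictor pairs failing the scope): 9.

9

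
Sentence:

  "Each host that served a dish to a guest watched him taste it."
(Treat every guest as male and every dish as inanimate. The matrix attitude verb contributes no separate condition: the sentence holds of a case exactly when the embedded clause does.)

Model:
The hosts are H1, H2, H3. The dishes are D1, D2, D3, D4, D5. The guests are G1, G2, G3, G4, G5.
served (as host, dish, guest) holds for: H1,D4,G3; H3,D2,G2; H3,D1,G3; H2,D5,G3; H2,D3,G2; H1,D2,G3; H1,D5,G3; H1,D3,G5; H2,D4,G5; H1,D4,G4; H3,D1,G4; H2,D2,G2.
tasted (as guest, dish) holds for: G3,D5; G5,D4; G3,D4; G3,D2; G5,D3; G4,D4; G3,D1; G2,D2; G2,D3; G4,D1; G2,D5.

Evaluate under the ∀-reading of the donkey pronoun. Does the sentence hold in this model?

True

"him" takes "a guest" as antecedent and "it" takes "a dish"; both are donkey pronouns co-varying with the restrictor.
Strong reading: for every (h,d,g) with served(h,d,g), tasted(g,d).
Restrictor triples: (H1,D2,G3)→tasted(G3,D2) ✓  (H1,D3,G5)→tasted(G5,D3) ✓  (H1,D4,G3)→tasted(G3,D4) ✓  (H1,D4,G4)→tasted(G4,D4) ✓  (H1,D5,G3)→tasted(G3,D5) ✓  (H2,D2,G2)→tasted(G2,D2) ✓  (H2,D3,G2)→tasted(G2,D3) ✓  (H2,D4,G5)→tasted(G5,D4) ✓  (H2,D5,G3)→tasted(G3,D5) ✓  (H3,D1,G3)→tasted(G3,D1) ✓  (H3,D1,G4)→tasted(G4,D1) ✓  (H3,D2,G2)→tasted(G2,D2) ✓
Every restrictor triple satisfies the scope.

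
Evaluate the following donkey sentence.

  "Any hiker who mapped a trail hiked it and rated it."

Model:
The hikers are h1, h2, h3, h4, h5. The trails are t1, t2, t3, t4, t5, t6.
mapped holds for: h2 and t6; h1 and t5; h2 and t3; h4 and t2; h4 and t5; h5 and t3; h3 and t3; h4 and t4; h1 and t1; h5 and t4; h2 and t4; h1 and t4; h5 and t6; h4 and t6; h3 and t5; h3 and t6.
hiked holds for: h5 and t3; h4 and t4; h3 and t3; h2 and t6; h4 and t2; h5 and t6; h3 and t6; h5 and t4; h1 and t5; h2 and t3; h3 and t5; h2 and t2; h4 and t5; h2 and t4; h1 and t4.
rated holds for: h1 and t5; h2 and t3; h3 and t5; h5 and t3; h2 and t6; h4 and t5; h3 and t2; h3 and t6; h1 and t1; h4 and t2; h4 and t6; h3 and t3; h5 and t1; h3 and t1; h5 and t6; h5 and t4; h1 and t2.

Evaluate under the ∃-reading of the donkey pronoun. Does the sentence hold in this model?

"it" takes "a trail" as antecedent — a donkey pronoun bound across the clause boundary.
Weak reading: every hiker h with some mapped-trail has at least one mapped-trail t such that hiked(h,t) ∧ rated(h,t).
Per hiker: h1:✓  h2:✓  h3:✓  h4:✓  h5:✓
Every hiker in the restrictor has a witness.

True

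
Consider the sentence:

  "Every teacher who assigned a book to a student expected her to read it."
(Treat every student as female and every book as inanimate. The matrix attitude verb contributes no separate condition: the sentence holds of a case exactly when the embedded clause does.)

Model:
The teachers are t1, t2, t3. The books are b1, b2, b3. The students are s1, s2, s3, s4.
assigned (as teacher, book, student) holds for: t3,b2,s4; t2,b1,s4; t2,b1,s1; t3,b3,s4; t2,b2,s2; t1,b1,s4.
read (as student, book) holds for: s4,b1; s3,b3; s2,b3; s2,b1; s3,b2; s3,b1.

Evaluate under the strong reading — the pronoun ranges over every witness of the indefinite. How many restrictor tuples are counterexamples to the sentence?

4

"her" takes "a student" as antecedent and "it" takes "a book"; both are donkey pronouns co-varying with the restrictor.
Strong reading: for every (t,b,s) with assigned(t,b,s), read(s,b).
Restrictor triples: (t1,b1,s4)→read(s4,b1) ✓  (t2,b1,s1)→read(s1,b1) ✗  (t2,b1,s4)→read(s4,b1) ✓  (t2,b2,s2)→read(s2,b2) ✗  (t3,b2,s4)→read(s4,b2) ✗  (t3,b3,s4)→read(s4,b3) ✗
Counterexamples (restrictor triples failing the scope): 4.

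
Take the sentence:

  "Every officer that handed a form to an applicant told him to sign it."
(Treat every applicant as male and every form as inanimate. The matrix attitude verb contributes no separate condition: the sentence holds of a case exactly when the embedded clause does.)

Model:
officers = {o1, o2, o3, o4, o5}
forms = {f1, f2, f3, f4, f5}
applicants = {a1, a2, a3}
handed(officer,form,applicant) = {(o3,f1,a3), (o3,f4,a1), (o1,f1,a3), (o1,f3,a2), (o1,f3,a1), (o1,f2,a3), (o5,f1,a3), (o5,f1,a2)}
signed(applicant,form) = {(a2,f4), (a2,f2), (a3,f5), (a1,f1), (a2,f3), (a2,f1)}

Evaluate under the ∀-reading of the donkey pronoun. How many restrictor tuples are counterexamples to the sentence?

6

"him" takes "an applicant" as antecedent and "it" takes "a form"; both are donkey pronouns co-varying with the restrictor.
Strong reading: for every (o,f,a) with handed(o,f,a), signed(a,f).
Restrictor triples: (o1,f1,a3)→signed(a3,f1) ✗  (o1,f2,a3)→signed(a3,f2) ✗  (o1,f3,a1)→signed(a1,f3) ✗  (o1,f3,a2)→signed(a2,f3) ✓  (o3,f1,a3)→signed(a3,f1) ✗  (o3,f4,a1)→signed(a1,f4) ✗  (o5,f1,a2)→signed(a2,f1) ✓  (o5,f1,a3)→signed(a3,f1) ✗
Counterexamples (restrictor triples failing the scope): 6.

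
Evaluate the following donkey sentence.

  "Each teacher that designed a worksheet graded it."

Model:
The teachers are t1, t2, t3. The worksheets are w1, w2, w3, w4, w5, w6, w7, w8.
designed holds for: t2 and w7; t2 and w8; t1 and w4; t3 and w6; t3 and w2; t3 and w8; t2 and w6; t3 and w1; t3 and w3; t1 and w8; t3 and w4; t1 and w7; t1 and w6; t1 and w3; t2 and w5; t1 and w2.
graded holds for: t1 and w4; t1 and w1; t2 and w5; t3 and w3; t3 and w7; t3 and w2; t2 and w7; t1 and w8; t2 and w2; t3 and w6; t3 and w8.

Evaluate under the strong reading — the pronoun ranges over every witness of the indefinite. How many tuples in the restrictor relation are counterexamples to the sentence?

"it" takes "a worksheet" as antecedent — a donkey pronoun bound across the clause boundary.
Strong reading: for every (t,w) with designed(t,w), graded(t,w).
Restrictor pairs: (t1,w2) ✗  (t1,w3) ✗  (t1,w4) ✓  (t1,w6) ✗  (t1,w7) ✗  (t1,w8) ✓  (t2,w5) ✓  (t2,w6) ✗  (t2,w7) ✓  (t2,w8) ✗  (t3,w1) ✗  (t3,w2) ✓  (t3,w3) ✓  (t3,w4) ✗  (t3,w6) ✓  (t3,w8) ✓
Counterexamples (restrictor pairs failing the scope): 8.

8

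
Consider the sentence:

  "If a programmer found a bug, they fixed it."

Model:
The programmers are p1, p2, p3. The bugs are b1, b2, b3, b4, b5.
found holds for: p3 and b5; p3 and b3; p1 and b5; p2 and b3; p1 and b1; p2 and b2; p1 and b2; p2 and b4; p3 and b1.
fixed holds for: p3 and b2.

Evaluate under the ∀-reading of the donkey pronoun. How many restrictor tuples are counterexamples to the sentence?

9

"it" takes "a bug" as antecedent — a donkey pronoun bound across the clause boundary.
Strong reading: for every (p,b) with found(p,b), fixed(p,b).
Restrictor pairs: (p1,b1) ✗  (p1,b2) ✗  (p1,b5) ✗  (p2,b2) ✗  (p2,b3) ✗  (p2,b4) ✗  (p3,b1) ✗  (p3,b3) ✗  (p3,b5) ✗
Counterexamples (restrictor pairs failing the scope): 9.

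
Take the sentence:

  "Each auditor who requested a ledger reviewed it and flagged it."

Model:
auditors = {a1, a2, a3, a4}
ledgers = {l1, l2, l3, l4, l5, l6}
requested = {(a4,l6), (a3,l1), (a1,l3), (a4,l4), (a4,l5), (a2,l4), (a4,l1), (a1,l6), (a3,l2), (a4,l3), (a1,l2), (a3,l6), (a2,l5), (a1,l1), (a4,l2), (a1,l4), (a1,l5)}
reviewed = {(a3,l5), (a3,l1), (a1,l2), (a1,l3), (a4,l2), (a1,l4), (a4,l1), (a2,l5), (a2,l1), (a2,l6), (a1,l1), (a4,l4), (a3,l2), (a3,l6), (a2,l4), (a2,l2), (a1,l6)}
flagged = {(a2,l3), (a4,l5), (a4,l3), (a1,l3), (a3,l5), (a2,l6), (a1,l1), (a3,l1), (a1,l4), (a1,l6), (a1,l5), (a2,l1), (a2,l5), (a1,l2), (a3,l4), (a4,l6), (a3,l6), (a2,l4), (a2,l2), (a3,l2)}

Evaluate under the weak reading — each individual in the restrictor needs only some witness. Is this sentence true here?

"it" takes "a ledger" as antecedent — a donkey pronoun bound across the clause boundary.
Weak reading: every auditor a with some requested-ledger has at least one requested-ledger l such that reviewed(a,l) ∧ flagged(a,l).
Per auditor: a1:✓  a2:✓  a3:✓  a4:✗
a4 has no witness among its requested-ledgers.

False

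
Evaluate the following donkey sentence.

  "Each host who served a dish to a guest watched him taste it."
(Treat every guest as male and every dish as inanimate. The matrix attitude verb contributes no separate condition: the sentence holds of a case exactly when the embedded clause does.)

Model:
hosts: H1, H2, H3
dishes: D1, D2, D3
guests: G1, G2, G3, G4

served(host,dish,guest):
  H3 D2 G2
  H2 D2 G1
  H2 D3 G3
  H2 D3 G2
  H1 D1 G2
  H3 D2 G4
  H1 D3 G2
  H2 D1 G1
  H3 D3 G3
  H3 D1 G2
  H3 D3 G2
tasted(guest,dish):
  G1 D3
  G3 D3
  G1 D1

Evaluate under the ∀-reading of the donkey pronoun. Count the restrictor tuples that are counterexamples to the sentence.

"him" takes "a guest" as antecedent and "it" takes "a dish"; both are donkey pronouns co-varying with the restrictor.
Strong reading: for every (h,d,g) with served(h,d,g), tasted(g,d).
Restrictor triples: (H1,D1,G2)→tasted(G2,D1) ✗  (H1,D3,G2)→tasted(G2,D3) ✗  (H2,D1,G1)→tasted(G1,D1) ✓  (H2,D2,G1)→tasted(G1,D2) ✗  (H2,D3,G2)→tasted(G2,D3) ✗  (H2,D3,G3)→tasted(G3,D3) ✓  (H3,D1,G2)→tasted(G2,D1) ✗  (H3,D2,G2)→tasted(G2,D2) ✗  (H3,D2,G4)→tasted(G4,D2) ✗  (H3,D3,G2)→tasted(G2,D3) ✗  (H3,D3,G3)→tasted(G3,D3) ✓
Counterexamples (restrictor triples failing the scope): 8.

8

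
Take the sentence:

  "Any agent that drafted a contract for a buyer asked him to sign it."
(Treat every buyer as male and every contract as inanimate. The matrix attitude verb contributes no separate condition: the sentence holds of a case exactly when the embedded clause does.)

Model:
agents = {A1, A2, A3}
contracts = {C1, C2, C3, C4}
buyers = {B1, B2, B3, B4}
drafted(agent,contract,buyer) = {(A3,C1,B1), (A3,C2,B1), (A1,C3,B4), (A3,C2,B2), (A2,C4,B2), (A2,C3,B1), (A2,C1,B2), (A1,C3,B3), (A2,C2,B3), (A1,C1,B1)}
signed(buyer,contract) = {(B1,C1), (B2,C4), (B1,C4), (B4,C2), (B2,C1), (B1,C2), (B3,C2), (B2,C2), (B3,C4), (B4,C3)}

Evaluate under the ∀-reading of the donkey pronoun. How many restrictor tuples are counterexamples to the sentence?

"him" takes "a buyer" as antecedent and "it" takes "a contract"; both are donkey pronouns co-varying with the restrictor.
Strong reading: for every (a,c,b) with drafted(a,c,b), signed(b,c).
Restrictor triples: (A1,C1,B1)→signed(B1,C1) ✓  (A1,C3,B3)→signed(B3,C3) ✗  (A1,C3,B4)→signed(B4,C3) ✓  (A2,C1,B2)→signed(B2,C1) ✓  (A2,C2,B3)→signed(B3,C2) ✓  (A2,C3,B1)→signed(B1,C3) ✗  (A2,C4,B2)→signed(B2,C4) ✓  (A3,C1,B1)→signed(B1,C1) ✓  (A3,C2,B1)→signed(B1,C2) ✓  (A3,C2,B2)→signed(B2,C2) ✓
Counterexamples (restrictor triples failing the scope): 2.

2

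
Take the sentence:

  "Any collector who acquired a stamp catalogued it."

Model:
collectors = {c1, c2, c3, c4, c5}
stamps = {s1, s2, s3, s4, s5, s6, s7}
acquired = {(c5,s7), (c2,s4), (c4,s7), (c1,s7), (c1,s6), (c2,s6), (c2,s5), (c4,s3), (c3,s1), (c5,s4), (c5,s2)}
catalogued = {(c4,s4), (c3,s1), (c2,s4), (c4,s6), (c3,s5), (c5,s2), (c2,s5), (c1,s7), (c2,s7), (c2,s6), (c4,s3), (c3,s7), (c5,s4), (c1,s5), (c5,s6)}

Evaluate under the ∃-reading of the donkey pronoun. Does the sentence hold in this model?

"it" takes "a stamp" as antecedent — a donkey pronoun bound across the clause boundary.
Weak reading: every collector c with some acquired-stamp has at least one acquired-stamp s such that catalogued(c,s).
Per collector: c1:✓  c2:✓  c3:✓  c4:✓  c5:✓
Every collector in the restrictor has a witness.

True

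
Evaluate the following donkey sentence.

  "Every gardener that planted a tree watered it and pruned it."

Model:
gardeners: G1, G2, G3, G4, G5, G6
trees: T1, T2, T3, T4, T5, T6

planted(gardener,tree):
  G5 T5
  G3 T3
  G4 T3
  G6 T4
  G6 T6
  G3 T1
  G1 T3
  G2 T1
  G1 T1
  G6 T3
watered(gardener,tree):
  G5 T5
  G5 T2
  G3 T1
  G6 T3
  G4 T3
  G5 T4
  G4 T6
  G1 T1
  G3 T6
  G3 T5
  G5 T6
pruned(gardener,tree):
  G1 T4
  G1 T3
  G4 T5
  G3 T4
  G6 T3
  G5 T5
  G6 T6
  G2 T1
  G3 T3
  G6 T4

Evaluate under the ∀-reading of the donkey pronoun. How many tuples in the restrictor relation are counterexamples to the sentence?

8

"it" takes "a tree" as antecedent — a donkey pronoun bound across the clause boundary.
Strong reading: for every (g,t) with planted(g,t), watered(g,t) ∧ pruned(g,t).
Restrictor pairs: (G1,T1) ✗  (G1,T3) ✗  (G2,T1) ✗  (G3,T1) ✗  (G3,T3) ✗  (G4,T3) ✗  (G5,T5) ✓  (G6,T3) ✓  (G6,T4) ✗  (G6,T6) ✗
Counterexamples (restrictor pairs failing the scope): 8.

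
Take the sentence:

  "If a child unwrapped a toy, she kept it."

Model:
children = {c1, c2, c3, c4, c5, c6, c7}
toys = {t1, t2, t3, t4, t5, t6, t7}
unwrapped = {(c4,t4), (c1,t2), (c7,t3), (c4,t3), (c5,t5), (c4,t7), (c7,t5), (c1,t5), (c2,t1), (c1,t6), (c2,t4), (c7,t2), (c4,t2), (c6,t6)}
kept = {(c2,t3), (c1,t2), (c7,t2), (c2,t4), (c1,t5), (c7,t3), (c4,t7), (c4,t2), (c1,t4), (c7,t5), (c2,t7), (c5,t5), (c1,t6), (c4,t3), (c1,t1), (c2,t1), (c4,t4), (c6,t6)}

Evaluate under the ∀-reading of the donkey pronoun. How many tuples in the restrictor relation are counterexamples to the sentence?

0

"it" takes "a toy" as antecedent — a donkey pronoun bound across the clause boundary.
Strong reading: for every (c,t) with unwrapped(c,t), kept(c,t).
Restrictor pairs: (c1,t2) ✓  (c1,t5) ✓  (c1,t6) ✓  (c2,t1) ✓  (c2,t4) ✓  (c4,t2) ✓  (c4,t3) ✓  (c4,t4) ✓  (c4,t7) ✓  (c5,t5) ✓  (c6,t6) ✓  (c7,t2) ✓  (c7,t3) ✓  (c7,t5) ✓
Counterexamples (restrictor pairs failing the scope): 0.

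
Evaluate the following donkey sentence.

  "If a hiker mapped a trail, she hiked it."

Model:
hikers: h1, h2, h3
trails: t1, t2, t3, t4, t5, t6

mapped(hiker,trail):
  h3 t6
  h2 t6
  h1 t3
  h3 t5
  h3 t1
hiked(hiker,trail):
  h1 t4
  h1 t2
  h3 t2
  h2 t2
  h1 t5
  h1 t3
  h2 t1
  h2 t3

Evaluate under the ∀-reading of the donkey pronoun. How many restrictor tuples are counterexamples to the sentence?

4

"it" takes "a trail" as antecedent — a donkey pronoun bound across the clause boundary.
Strong reading: for every (h,t) with mapped(h,t), hiked(h,t).
Restrictor pairs: (h1,t3) ✓  (h2,t6) ✗  (h3,t1) ✗  (h3,t5) ✗  (h3,t6) ✗
Counterexamples (restrictor pairs failing the scope): 4.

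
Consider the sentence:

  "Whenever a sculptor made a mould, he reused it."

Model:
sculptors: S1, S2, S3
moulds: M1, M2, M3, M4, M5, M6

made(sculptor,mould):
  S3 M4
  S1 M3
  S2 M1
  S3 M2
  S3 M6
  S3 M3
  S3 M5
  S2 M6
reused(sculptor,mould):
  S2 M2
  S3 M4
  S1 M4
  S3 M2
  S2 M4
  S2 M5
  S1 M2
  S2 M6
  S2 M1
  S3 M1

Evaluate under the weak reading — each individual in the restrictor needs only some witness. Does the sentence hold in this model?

"it" takes "a mould" as antecedent — a donkey pronoun bound across the clause boundary.
Weak reading: every sculptor s with some made-mould has at least one made-mould m such that reused(s,m).
Per sculptor: S1:✗  S2:✓  S3:✓
S1 has no witness among its made-moulds.

False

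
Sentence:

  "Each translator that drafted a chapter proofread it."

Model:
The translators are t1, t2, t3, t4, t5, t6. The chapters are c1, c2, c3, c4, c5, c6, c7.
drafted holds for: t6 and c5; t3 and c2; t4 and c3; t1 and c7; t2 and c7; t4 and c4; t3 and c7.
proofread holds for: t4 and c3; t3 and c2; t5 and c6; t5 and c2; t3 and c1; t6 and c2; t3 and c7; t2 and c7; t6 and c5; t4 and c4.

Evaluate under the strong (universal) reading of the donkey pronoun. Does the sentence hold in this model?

False

"it" takes "a chapter" as antecedent — a donkey pronoun bound across the clause boundary.
Strong reading: for every (t,c) with drafted(t,c), proofread(t,c).
Restrictor pairs: (t1,c7) ✗  (t2,c7) ✓  (t3,c2) ✓  (t3,c7) ✓  (t4,c3) ✓  (t4,c4) ✓  (t6,c5) ✓
Counterexample: (t1,c7) is in drafted but fails the scope.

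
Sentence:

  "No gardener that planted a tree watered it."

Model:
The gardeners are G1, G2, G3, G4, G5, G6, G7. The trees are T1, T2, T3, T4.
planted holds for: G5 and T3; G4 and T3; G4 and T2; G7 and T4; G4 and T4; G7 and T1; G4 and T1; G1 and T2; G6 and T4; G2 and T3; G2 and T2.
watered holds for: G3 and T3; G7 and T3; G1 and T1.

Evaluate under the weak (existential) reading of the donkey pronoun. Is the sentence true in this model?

"it" takes "a tree" as antecedent — a donkey pronoun bound across the clause boundary.
Truth condition: for no (g,t) with planted(g,t) does watered(g,t) hold.
Restrictor pairs — does the scope hold? (G1,T2):fails  (G2,T2):fails  (G2,T3):fails  (G4,T1):fails  (G4,T2):fails  (G4,T3):fails  (G4,T4):fails  (G5,T3):fails  (G6,T4):fails  (G7,T1):fails  (G7,T4):fails
Scope holds for no restrictor pair, so the sentence is true.

True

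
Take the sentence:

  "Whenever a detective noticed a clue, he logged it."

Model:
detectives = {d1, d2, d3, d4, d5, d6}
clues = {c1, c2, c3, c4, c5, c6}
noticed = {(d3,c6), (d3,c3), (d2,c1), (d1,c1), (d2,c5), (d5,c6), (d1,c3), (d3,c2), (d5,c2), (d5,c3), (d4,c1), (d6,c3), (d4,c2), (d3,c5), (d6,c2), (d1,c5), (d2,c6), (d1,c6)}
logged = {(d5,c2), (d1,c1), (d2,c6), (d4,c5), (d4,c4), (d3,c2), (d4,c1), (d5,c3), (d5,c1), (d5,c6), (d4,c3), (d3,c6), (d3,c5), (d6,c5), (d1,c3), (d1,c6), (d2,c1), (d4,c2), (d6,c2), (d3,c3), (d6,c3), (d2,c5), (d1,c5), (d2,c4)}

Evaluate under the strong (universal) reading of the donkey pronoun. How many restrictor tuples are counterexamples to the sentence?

"it" takes "a clue" as antecedent — a donkey pronoun bound across the clause boundary.
Strong reading: for every (d,c) with noticed(d,c), logged(d,c).
Restrictor pairs: (d1,c1) ✓  (d1,c3) ✓  (d1,c5) ✓  (d1,c6) ✓  (d2,c1) ✓  (d2,c5) ✓  (d2,c6) ✓  (d3,c2) ✓  (d3,c3) ✓  (d3,c5) ✓  (d3,c6) ✓  (d4,c1) ✓  (d4,c2) ✓  (d5,c2) ✓  (d5,c3) ✓  (d5,c6) ✓  (d6,c2) ✓  (d6,c3) ✓
Counterexamples (restrictor pairs failing the scope): 0.

0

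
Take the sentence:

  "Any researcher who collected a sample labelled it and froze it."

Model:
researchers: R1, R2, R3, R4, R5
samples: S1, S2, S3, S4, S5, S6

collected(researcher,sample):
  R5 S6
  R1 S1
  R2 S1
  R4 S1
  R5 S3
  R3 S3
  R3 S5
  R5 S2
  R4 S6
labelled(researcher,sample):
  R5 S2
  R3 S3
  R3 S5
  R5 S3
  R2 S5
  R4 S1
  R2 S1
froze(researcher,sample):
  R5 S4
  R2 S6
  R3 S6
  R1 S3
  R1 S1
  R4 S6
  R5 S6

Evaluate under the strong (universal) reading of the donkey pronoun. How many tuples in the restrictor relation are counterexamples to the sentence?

9

"it" takes "a sample" as antecedent — a donkey pronoun bound across the clause boundary.
Strong reading: for every (r,s) with collected(r,s), labelled(r,s) ∧ froze(r,s).
Restrictor pairs: (R1,S1) ✗  (R2,S1) ✗  (R3,S3) ✗  (R3,S5) ✗  (R4,S1) ✗  (R4,S6) ✗  (R5,S2) ✗  (R5,S3) ✗  (R5,S6) ✗
Counterexamples (restrictor pairs failing the scope): 9.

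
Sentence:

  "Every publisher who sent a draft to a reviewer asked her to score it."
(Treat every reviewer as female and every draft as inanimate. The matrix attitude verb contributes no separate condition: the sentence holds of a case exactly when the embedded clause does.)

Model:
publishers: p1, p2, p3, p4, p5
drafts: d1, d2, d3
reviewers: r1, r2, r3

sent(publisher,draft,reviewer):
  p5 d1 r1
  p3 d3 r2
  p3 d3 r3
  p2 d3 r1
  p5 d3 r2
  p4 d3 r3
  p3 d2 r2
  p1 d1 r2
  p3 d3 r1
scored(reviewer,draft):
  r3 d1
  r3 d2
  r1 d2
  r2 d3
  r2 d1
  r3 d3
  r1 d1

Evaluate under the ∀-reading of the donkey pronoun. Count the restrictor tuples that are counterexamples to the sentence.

3

"her" takes "a reviewer" as antecedent and "it" takes "a draft"; both are donkey pronouns co-varying with the restrictor.
Strong reading: for every (p,d,r) with sent(p,d,r), scored(r,d).
Restrictor triples: (p1,d1,r2)→scored(r2,d1) ✓  (p2,d3,r1)→scored(r1,d3) ✗  (p3,d2,r2)→scored(r2,d2) ✗  (p3,d3,r1)→scored(r1,d3) ✗  (p3,d3,r2)→scored(r2,d3) ✓  (p3,d3,r3)→scored(r3,d3) ✓  (p4,d3,r3)→scored(r3,d3) ✓  (p5,d1,r1)→scored(r1,d1) ✓  (p5,d3,r2)→scored(r2,d3) ✓
Counterexamples (restrictor triples failing the scope): 3.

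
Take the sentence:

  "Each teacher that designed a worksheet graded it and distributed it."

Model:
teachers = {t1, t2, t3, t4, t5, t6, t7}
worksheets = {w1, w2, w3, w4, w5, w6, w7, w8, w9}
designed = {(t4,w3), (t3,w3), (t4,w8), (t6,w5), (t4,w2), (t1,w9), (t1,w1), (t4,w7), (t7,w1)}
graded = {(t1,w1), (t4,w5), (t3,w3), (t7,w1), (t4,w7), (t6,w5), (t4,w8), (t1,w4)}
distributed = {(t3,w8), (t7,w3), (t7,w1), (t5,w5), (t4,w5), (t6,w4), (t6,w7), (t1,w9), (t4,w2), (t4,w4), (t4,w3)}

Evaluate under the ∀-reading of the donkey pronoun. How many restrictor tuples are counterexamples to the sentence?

"it" takes "a worksheet" as antecedent — a donkey pronoun bound across the clause boundary.
Strong reading: for every (t,w) with designed(t,w), graded(t,w) ∧ distributed(t,w).
Restrictor pairs: (t1,w1) ✗  (t1,w9) ✗  (t3,w3) ✗  (t4,w2) ✗  (t4,w3) ✗  (t4,w7) ✗  (t4,w8) ✗  (t6,w5) ✗  (t7,w1) ✓
Counterexamples (restrictor pairs failing the scope): 8.

8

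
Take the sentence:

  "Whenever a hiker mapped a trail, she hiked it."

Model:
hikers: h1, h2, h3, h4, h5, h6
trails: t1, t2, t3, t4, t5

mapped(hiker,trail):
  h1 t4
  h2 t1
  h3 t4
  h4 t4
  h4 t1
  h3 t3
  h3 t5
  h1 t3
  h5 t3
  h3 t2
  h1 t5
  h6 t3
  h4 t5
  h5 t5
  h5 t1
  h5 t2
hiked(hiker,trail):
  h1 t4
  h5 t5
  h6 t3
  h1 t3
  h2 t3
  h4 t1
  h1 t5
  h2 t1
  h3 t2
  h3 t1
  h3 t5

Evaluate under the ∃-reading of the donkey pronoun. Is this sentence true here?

"it" takes "a trail" as antecedent — a donkey pronoun bound across the clause boundary.
Weak reading: every hiker h with some mapped-trail has at least one mapped-trail t such that hiked(h,t).
Per hiker: h1:✓  h2:✓  h3:✓  h4:✓  h5:✓  h6:✓
Every hiker in the restrictor has a witness.

True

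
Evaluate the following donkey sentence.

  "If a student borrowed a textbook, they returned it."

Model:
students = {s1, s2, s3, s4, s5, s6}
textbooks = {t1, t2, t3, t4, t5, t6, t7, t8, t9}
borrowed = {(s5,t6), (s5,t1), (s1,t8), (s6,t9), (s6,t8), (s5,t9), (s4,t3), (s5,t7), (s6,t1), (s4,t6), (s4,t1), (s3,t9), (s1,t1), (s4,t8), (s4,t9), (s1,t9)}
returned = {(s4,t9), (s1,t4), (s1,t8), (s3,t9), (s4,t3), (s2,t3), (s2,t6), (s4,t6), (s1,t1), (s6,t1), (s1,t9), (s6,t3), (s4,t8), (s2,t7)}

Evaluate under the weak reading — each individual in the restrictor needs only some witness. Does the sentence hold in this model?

False

"it" takes "a textbook" as antecedent — a donkey pronoun bound across the clause boundary.
Weak reading: every student s with some borrowed-textbook has at least one borrowed-textbook t such that returned(s,t).
Per student: s1:✓  s3:✓  s4:✓  s5:✗  s6:✓
s5 has no witness among its borrowed-textbooks.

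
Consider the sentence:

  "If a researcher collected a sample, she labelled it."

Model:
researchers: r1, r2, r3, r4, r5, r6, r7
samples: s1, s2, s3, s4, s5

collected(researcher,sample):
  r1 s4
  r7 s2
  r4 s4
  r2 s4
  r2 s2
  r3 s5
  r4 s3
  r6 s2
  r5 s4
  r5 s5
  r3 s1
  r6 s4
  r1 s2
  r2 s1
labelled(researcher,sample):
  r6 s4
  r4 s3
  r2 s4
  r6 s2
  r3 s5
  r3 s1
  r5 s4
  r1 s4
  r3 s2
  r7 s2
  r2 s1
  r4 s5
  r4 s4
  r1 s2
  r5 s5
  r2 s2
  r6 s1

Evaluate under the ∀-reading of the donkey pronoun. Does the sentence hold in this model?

"it" takes "a sample" as antecedent — a donkey pronoun bound across the clause boundary.
Strong reading: for every (r,s) with collected(r,s), labelled(r,s).
Restrictor pairs: (r1,s2) ✓  (r1,s4) ✓  (r2,s1) ✓  (r2,s2) ✓  (r2,s4) ✓  (r3,s1) ✓  (r3,s5) ✓  (r4,s3) ✓  (r4,s4) ✓  (r5,s4) ✓  (r5,s5) ✓  (r6,s2) ✓  (r6,s4) ✓  (r7,s2) ✓
Every restrictor pair satisfies the scope.

True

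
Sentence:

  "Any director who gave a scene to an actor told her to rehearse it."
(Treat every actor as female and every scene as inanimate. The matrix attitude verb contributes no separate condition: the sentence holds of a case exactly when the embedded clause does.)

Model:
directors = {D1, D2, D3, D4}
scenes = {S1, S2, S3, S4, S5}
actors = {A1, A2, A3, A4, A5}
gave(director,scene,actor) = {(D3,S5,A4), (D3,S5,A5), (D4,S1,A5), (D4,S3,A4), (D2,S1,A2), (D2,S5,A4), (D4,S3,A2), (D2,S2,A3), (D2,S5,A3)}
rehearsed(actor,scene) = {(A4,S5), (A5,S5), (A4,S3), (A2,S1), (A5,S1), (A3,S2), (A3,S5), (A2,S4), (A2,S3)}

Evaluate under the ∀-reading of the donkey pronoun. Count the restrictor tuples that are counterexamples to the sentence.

0

"her" takes "an actor" as antecedent and "it" takes "a scene"; both are donkey pronouns co-varying with the restrictor.
Strong reading: for every (d,s,a) with gave(d,s,a), rehearsed(a,s).
Restrictor triples: (D2,S1,A2)→rehearsed(A2,S1) ✓  (D2,S2,A3)→rehearsed(A3,S2) ✓  (D2,S5,A3)→rehearsed(A3,S5) ✓  (D2,S5,A4)→rehearsed(A4,S5) ✓  (D3,S5,A4)→rehearsed(A4,S5) ✓  (D3,S5,A5)→rehearsed(A5,S5) ✓  (D4,S1,A5)→rehearsed(A5,S1) ✓  (D4,S3,A2)→rehearsed(A2,S3) ✓  (D4,S3,A4)→rehearsed(A4,S3) ✓
Counterexamples (restrictor triples failing the scope): 0.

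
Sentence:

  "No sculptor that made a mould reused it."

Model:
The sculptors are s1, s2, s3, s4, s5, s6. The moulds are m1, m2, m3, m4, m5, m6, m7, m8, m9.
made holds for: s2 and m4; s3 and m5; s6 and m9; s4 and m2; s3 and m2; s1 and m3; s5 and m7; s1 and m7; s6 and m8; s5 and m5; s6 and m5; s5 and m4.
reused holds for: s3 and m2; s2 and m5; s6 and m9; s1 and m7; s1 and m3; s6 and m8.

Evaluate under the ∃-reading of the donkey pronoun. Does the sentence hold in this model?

False

"it" takes "a mould" as antecedent — a donkey pronoun bound across the clause boundary.
Truth condition: for no (s,m) with made(s,m) does reused(s,m) hold.
Restrictor pairs — does the scope hold? (s1,m3):holds  (s1,m7):holds  (s2,m4):fails  (s3,m2):holds  (s3,m5):fails  (s4,m2):fails  (s5,m4):fails  (s5,m5):fails  (s5,m7):fails  (s6,m5):fails  (s6,m8):holds  (s6,m9):holds
Scope holds for 5 pair(s), so the sentence is false.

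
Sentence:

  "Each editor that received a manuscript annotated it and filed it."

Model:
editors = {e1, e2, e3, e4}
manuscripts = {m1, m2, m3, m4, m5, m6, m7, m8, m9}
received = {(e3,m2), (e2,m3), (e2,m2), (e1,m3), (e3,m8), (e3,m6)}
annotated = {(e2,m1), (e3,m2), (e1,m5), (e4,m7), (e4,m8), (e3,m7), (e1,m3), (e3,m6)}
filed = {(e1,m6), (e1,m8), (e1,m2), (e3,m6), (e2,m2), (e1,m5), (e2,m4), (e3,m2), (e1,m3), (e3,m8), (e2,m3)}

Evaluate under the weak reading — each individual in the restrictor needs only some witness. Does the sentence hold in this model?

"it" takes "a manuscript" as antecedent — a donkey pronoun bound across the clause boundary.
Weak reading: every editor e with some received-manuscript has at least one received-manuscript m such that annotated(e,m) ∧ filed(e,m).
Per editor: e1:✓  e2:✗  e3:✓
e2 has no witness among its received-manuscripts.

False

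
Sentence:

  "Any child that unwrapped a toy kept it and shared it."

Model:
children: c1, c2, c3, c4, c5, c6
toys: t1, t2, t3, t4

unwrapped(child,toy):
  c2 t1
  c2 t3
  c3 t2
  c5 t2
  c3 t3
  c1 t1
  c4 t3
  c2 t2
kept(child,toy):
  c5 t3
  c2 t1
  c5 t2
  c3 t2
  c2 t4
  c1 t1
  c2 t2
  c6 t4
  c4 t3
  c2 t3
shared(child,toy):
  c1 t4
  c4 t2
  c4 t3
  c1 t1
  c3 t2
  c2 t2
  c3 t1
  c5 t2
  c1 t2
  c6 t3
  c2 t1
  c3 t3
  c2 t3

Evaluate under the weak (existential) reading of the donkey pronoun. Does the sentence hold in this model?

"it" takes "a toy" as antecedent — a donkey pronoun bound across the clause boundary.
Weak reading: every child c with some unwrapped-toy has at least one unwrapped-toy t such that kept(c,t) ∧ shared(c,t).
Per child: c1:✓  c2:✓  c3:✓  c4:✓  c5:✓
Every child in the restrictor has a witness.

True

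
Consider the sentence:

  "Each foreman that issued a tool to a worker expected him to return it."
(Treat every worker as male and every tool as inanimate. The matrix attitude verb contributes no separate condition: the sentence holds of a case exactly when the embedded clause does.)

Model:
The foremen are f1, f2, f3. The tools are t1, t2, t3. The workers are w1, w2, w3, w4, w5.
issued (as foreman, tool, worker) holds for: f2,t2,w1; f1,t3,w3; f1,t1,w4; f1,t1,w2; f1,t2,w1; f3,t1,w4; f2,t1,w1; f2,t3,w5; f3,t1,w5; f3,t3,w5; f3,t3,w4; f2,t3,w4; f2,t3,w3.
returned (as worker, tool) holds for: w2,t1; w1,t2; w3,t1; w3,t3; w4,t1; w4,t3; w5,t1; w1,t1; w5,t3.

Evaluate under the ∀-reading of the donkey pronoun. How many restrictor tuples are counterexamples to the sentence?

"him" takes "a worker" as antecedent and "it" takes "a tool"; both are donkey pronouns co-varying with the restrictor.
Strong reading: for every (f,t,w) with issued(f,t,w), returned(w,t).
Restrictor triples: (f1,t1,w2)→returned(w2,t1) ✓  (f1,t1,w4)→returned(w4,t1) ✓  (f1,t2,w1)→returned(w1,t2) ✓  (f1,t3,w3)→returned(w3,t3) ✓  (f2,t1,w1)→returned(w1,t1) ✓  (f2,t2,w1)→returned(w1,t2) ✓  (f2,t3,w3)→returned(w3,t3) ✓  (f2,t3,w4)→returned(w4,t3) ✓  (f2,t3,w5)→returned(w5,t3) ✓  (f3,t1,w4)→returned(w4,t1) ✓  (f3,t1,w5)→returned(w5,t1) ✓  (f3,t3,w4)→returned(w4,t3) ✓  (f3,t3,w5)→returned(w5,t3) ✓
Counterexamples (restrictor triples failing the scope): 0.

0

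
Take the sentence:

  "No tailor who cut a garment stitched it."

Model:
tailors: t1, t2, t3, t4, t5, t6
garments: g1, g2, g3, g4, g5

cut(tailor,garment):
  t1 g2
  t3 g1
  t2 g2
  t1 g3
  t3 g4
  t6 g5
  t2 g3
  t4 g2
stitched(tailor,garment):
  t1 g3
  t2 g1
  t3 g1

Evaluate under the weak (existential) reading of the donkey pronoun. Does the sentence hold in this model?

"it" takes "a garment" as antecedent — a donkey pronoun bound across the clause boundary.
Truth condition: for no (t,g) with cut(t,g) does stitched(t,g) hold.
Restrictor pairs — does the scope hold? (t1,g2):fails  (t1,g3):holds  (t2,g2):fails  (t2,g3):fails  (t3,g1):holds  (t3,g4):fails  (t4,g2):fails  (t6,g5):fails
Scope holds for 2 pair(s), so the sentence is false.

False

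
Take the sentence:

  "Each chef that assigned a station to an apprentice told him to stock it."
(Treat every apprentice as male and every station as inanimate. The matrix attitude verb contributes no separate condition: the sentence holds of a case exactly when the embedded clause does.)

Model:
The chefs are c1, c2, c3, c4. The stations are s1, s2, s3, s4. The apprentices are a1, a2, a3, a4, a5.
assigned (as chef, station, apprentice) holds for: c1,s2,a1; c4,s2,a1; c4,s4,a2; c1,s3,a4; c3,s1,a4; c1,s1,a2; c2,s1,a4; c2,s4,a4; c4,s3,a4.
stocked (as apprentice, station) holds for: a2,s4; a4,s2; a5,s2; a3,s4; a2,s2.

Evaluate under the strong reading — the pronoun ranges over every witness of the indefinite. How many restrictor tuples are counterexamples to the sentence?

"him" takes "an apprentice" as antecedent and "it" takes "a station"; both are donkey pronouns co-varying with the restrictor.
Strong reading: for every (c,s,a) with assigned(c,s,a), stocked(a,s).
Restrictor triples: (c1,s1,a2)→stocked(a2,s1) ✗  (c1,s2,a1)→stocked(a1,s2) ✗  (c1,s3,a4)→stocked(a4,s3) ✗  (c2,s1,a4)→stocked(a4,s1) ✗  (c2,s4,a4)→stocked(a4,s4) ✗  (c3,s1,a4)→stocked(a4,s1) ✗  (c4,s2,a1)→stocked(a1,s2) ✗  (c4,s3,a4)→stocked(a4,s3) ✗  (c4,s4,a2)→stocked(a2,s4) ✓
Counterexamples (restrictor triples failing the scope): 8.

8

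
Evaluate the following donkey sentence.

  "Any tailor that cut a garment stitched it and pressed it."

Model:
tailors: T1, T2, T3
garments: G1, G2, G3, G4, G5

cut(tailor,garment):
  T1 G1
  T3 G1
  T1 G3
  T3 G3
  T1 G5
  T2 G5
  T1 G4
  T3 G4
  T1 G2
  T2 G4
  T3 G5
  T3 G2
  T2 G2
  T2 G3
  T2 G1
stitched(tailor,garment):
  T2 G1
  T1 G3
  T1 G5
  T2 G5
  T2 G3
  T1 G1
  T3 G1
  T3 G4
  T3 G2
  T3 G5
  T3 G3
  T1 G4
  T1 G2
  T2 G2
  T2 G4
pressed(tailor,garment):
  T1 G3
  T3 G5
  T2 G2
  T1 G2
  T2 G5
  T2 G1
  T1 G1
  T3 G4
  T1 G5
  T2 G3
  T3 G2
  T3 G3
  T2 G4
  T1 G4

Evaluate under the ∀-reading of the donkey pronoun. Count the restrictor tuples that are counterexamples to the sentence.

1

"it" takes "a garment" as antecedent — a donkey pronoun bound across the clause boundary.
Strong reading: for every (t,g) with cut(t,g), stitched(t,g) ∧ pressed(t,g).
Restrictor pairs: (T1,G1) ✓  (T1,G2) ✓  (T1,G3) ✓  (T1,G4) ✓  (T1,G5) ✓  (T2,G1) ✓  (T2,G2) ✓  (T2,G3) ✓  (T2,G4) ✓  (T2,G5) ✓  (T3,G1) ✗  (T3,G2) ✓  (T3,G3) ✓  (T3,G4) ✓  (T3,G5) ✓
Counterexamples (restrictor pairs failing the scope): 1.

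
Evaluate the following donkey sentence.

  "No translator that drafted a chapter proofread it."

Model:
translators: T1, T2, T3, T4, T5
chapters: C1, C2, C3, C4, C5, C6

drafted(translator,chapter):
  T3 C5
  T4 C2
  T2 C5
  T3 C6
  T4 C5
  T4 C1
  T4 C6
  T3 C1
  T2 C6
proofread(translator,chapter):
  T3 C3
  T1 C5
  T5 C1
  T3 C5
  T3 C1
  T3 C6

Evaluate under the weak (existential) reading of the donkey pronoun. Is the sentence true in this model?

False

"it" takes "a chapter" as antecedent — a donkey pronoun bound across the clause boundary.
Truth condition: for no (t,c) with drafted(t,c) does proofread(t,c) hold.
Restrictor pairs — does the scope hold? (T2,C5):fails  (T2,C6):fails  (T3,C1):holds  (T3,C5):holds  (T3,C6):holds  (T4,C1):fails  (T4,C2):fails  (T4,C5):fails  (T4,C6):fails
Scope holds for 3 pair(s), so the sentence is false.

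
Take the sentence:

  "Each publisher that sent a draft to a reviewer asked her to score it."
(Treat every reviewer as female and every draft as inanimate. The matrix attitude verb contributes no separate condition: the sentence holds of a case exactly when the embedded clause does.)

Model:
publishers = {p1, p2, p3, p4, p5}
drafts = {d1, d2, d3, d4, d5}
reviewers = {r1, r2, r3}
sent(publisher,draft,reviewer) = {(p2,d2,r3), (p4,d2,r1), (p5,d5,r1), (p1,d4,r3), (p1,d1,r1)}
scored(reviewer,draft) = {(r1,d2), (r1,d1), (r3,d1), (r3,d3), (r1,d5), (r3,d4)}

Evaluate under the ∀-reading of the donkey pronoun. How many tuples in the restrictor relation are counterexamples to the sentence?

"her" takes "a reviewer" as antecedent and "it" takes "a draft"; both are donkey pronouns co-varying with the restrictor.
Strong reading: for every (p,d,r) with sent(p,d,r), scored(r,d).
Restrictor triples: (p1,d1,r1)→scored(r1,d1) ✓  (p1,d4,r3)→scored(r3,d4) ✓  (p2,d2,r3)→scored(r3,d2) ✗  (p4,d2,r1)→scored(r1,d2) ✓  (p5,d5,r1)→scored(r1,d5) ✓
Counterexamples (restrictor triples failing the scope): 1.

1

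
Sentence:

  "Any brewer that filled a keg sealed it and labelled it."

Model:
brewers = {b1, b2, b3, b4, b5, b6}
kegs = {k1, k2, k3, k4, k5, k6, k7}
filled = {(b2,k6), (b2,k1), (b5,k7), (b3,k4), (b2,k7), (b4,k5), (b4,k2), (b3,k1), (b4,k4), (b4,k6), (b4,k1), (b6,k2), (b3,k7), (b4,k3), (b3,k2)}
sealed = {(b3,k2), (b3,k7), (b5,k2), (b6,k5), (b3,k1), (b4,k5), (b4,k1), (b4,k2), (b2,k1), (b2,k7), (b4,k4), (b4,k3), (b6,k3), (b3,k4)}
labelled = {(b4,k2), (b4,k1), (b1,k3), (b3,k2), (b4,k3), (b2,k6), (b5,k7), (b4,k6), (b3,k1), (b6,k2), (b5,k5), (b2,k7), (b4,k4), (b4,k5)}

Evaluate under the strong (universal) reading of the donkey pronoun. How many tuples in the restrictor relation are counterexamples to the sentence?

7

"it" takes "a keg" as antecedent — a donkey pronoun bound across the clause boundary.
Strong reading: for every (b,k) with filled(b,k), sealed(b,k) ∧ labelled(b,k).
Restrictor pairs: (b2,k1) ✗  (b2,k6) ✗  (b2,k7) ✓  (b3,k1) ✓  (b3,k2) ✓  (b3,k4) ✗  (b3,k7) ✗  (b4,k1) ✓  (b4,k2) ✓  (b4,k3) ✓  (b4,k4) ✓  (b4,k5) ✓  (b4,k6) ✗  (b5,k7) ✗  (b6,k2) ✗
Counterexamples (restrictor pairs failing the scope): 7.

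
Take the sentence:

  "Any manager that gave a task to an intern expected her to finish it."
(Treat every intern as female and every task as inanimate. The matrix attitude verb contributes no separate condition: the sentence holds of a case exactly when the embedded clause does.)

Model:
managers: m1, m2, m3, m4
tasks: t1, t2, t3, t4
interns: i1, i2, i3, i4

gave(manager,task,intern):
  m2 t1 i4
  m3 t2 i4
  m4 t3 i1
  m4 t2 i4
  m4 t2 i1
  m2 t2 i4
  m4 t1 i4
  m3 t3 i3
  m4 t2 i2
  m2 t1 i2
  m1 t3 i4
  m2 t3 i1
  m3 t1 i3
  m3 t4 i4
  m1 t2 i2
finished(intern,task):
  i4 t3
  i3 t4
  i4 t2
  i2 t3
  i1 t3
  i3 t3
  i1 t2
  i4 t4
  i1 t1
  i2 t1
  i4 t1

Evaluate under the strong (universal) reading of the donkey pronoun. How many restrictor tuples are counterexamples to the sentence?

3

"her" takes "an intern" as antecedent and "it" takes "a task"; both are donkey pronouns co-varying with the restrictor.
Strong reading: for every (m,t,i) with gave(m,t,i), finished(i,t).
Restrictor triples: (m1,t2,i2)→finished(i2,t2) ✗  (m1,t3,i4)→finished(i4,t3) ✓  (m2,t1,i2)→finished(i2,t1) ✓  (m2,t1,i4)→finished(i4,t1) ✓  (m2,t2,i4)→finished(i4,t2) ✓  (m2,t3,i1)→finished(i1,t3) ✓  (m3,t1,i3)→finished(i3,t1) ✗  (m3,t2,i4)→finished(i4,t2) ✓  (m3,t3,i3)→finished(i3,t3) ✓  (m3,t4,i4)→finished(i4,t4) ✓  (m4,t1,i4)→finished(i4,t1) ✓  (m4,t2,i1)→finished(i1,t2) ✓  (m4,t2,i2)→finished(i2,t2) ✗  (m4,t2,i4)→finished(i4,t2) ✓  (m4,t3,i1)→finished(i1,t3) ✓
Counterexamples (restrictor triples failing the scope): 3.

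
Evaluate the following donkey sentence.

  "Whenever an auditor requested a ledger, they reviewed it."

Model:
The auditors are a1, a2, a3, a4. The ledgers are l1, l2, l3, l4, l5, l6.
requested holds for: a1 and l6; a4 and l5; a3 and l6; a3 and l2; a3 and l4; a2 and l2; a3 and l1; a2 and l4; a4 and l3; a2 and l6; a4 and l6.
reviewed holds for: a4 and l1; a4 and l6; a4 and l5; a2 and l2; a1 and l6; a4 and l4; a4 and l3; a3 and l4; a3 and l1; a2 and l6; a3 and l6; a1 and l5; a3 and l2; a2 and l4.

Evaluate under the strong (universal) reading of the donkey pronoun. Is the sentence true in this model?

True

"it" takes "a ledger" as antecedent — a donkey pronoun bound across the clause boundary.
Strong reading: for every (a,l) with requested(a,l), reviewed(a,l).
Restrictor pairs: (a1,l6) ✓  (a2,l2) ✓  (a2,l4) ✓  (a2,l6) ✓  (a3,l1) ✓  (a3,l2) ✓  (a3,l4) ✓  (a3,l6) ✓  (a4,l3) ✓  (a4,l5) ✓  (a4,l6) ✓
Every restrictor pair satisfies the scope.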